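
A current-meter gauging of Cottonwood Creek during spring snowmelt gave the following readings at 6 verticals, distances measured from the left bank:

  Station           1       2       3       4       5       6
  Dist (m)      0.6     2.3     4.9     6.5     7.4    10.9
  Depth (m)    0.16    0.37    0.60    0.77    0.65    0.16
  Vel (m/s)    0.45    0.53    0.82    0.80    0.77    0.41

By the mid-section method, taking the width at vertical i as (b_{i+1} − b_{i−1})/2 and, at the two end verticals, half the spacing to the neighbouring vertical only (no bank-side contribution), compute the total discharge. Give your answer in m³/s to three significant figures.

3.50 m³/s

w_1 = (2.3 − 0.6)/2 = 0.85 m; q_1 = 0.45 × 0.16 × 0.85 = 0.06120 m³/s
w_2 = (4.9 − 0.6)/2 = 2.15 m; q_2 = 0.53 × 0.37 × 2.15 = 0.4216 m³/s
w_3 = (6.5 − 2.3)/2 = 2.1 m; q_3 = 0.82 × 0.60 × 2.1 = 1.033 m³/s
w_4 = (7.4 − 4.9)/2 = 1.25 m; q_4 = 0.80 × 0.77 × 1.25 = 0.7700 m³/s
w_5 = (10.9 − 6.5)/2 = 2.2 m; q_5 = 0.77 × 0.65 × 2.2 = 1.101 m³/s
w_6 = (10.9 − 7.4)/2 = 1.75 m; q_6 = 0.41 × 0.16 × 1.75 = 0.1148 m³/s
Q = Σ qᵢ = 3.502 m³/s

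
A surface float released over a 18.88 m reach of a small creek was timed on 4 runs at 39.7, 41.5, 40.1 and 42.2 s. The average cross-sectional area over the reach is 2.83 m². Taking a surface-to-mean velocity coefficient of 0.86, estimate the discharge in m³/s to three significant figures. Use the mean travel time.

t̄ = (39.7 + 41.5 + 40.1 + 42.2) / 4 = 40.875 s
v_surface = L / t̄ = 18.88 / 40.875 = 0.4619 m/s
v_mean = 0.86 × 0.4619 = 0.3972 m/s
Q = A × v_mean = 2.83 × 0.3972 = 1.124 m³/s

1.12 m³/s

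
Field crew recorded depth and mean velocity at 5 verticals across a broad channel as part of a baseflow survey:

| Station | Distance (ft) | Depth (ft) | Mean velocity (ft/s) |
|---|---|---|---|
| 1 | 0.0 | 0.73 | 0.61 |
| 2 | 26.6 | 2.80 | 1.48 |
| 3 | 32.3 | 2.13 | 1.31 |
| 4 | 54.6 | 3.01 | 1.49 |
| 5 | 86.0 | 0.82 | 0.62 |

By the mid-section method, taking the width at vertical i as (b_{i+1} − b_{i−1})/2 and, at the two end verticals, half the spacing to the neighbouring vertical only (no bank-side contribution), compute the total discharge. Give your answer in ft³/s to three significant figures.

w_1 = (26.6 − 0.0)/2 = 13.3 ft; q_1 = 0.61 × 0.73 × 13.3 = 5.922 ft³/s
w_2 = (32.3 − 0.0)/2 = 16.15 ft; q_2 = 1.48 × 2.80 × 16.15 = 66.93 ft³/s
w_3 = (54.6 − 26.6)/2 = 14 ft; q_3 = 1.31 × 2.13 × 14 = 39.06 ft³/s
w_4 = (86.0 − 32.3)/2 = 26.85 ft; q_4 = 1.49 × 3.01 × 26.85 = 120.4 ft³/s
w_5 = (86.0 − 54.6)/2 = 15.7 ft; q_5 = 0.62 × 0.82 × 15.7 = 7.982 ft³/s
Q = Σ qᵢ = 240.3 ft³/s

240 ft³/s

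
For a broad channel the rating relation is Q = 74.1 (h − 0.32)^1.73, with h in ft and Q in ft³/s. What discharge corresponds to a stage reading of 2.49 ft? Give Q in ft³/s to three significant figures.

283 ft³/s

Q = 74.1 × (2.49 − 0.32)^1.73 = 74.1 × 2.17^1.73 = 283.1 ft³/s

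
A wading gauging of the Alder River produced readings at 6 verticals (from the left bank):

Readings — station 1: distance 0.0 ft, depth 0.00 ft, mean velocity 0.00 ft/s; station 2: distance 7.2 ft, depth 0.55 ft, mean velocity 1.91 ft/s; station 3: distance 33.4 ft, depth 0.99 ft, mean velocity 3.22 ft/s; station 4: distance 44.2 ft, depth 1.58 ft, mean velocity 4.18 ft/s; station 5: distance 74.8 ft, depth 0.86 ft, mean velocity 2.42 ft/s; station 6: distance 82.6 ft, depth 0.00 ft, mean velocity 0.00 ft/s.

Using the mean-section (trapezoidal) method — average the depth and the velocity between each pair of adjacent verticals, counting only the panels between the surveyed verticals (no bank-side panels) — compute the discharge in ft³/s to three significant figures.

Panel 1-2: Δb = 7.2 ft, d̄ = (0.00+0.55)/2 = 0.275, v̄ = (0.00+1.91)/2 = 0.955 → q = 7.2×0.275×0.955 = 1.891 ft³/s
Panel 2-3: Δb = 26.2 ft, d̄ = (0.55+0.99)/2 = 0.77, v̄ = (1.91+3.22)/2 = 2.565 → q = 26.2×0.77×2.565 = 51.75 ft³/s
Panel 3-4: Δb = 10.8 ft, d̄ = (0.99+1.58)/2 = 1.285, v̄ = (3.22+4.18)/2 = 3.7 → q = 10.8×1.285×3.7 = 51.35 ft³/s
Panel 4-5: Δb = 30.6 ft, d̄ = (1.58+0.86)/2 = 1.22, v̄ = (4.18+2.42)/2 = 3.3 → q = 30.6×1.22×3.3 = 123.2 ft³/s
Panel 5-6: Δb = 7.8 ft, d̄ = (0.86+0.00)/2 = 0.43, v̄ = (2.42+0.00)/2 = 1.21 → q = 7.8×0.43×1.21 = 4.058 ft³/s
Q = Σ q = 232.2 ft³/s

232 ft³/s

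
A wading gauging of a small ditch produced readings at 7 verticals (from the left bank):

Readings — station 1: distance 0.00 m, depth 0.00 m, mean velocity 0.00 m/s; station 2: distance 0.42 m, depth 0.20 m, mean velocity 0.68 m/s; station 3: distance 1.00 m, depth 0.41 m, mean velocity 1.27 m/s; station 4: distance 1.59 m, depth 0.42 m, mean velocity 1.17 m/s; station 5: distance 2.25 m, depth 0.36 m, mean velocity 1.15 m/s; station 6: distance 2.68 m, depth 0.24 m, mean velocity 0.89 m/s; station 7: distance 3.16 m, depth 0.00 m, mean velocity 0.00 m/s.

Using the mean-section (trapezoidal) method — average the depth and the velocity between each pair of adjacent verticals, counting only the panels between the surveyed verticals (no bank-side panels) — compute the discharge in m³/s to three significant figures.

Panel 1-2: Δb = 0.42 m, d̄ = (0.00+0.20)/2 = 0.1, v̄ = (0.00+0.68)/2 = 0.34 → q = 0.42×0.1×0.34 = 0.01428 m³/s
Panel 2-3: Δb = 0.58 m, d̄ = (0.20+0.41)/2 = 0.305, v̄ = (0.68+1.27)/2 = 0.975 → q = 0.58×0.305×0.975 = 0.1725 m³/s
Panel 3-4: Δb = 0.59 m, d̄ = (0.41+0.42)/2 = 0.415, v̄ = (1.27+1.17)/2 = 1.22 → q = 0.59×0.415×1.22 = 0.2987 m³/s
Panel 4-5: Δb = 0.66 m, d̄ = (0.42+0.36)/2 = 0.39, v̄ = (1.17+1.15)/2 = 1.16 → q = 0.66×0.39×1.16 = 0.2986 m³/s
Panel 5-6: Δb = 0.43 m, d̄ = (0.36+0.24)/2 = 0.3, v̄ = (1.15+0.89)/2 = 1.02 → q = 0.43×0.3×1.02 = 0.1316 m³/s
Panel 6-7: Δb = 0.48 m, d̄ = (0.24+0.00)/2 = 0.12, v̄ = (0.89+0.00)/2 = 0.445 → q = 0.48×0.12×0.445 = 0.02563 m³/s
Q = Σ q = 0.9413 m³/s

0.941 m³/s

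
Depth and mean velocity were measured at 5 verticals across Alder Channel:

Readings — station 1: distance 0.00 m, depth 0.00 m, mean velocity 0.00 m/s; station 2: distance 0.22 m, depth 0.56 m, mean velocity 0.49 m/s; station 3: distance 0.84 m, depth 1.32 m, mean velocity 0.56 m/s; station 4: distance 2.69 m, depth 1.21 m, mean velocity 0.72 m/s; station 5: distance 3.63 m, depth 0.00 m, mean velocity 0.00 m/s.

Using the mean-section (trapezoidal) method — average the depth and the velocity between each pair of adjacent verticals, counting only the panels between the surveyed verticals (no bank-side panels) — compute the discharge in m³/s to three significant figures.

Panel 1-2: Δb = 0.22 m, d̄ = (0.00+0.56)/2 = 0.28, v̄ = (0.00+0.49)/2 = 0.245 → q = 0.22×0.28×0.245 = 0.01509 m³/s
Panel 2-3: Δb = 0.62 m, d̄ = (0.56+1.32)/2 = 0.94, v̄ = (0.49+0.56)/2 = 0.525 → q = 0.62×0.94×0.525 = 0.3060 m³/s
Panel 3-4: Δb = 1.85 m, d̄ = (1.32+1.21)/2 = 1.265, v̄ = (0.56+0.72)/2 = 0.64 → q = 1.85×1.265×0.64 = 1.498 m³/s
Panel 4-5: Δb = 0.94 m, d̄ = (1.21+0.00)/2 = 0.605, v̄ = (0.72+0.00)/2 = 0.36 → q = 0.94×0.605×0.36 = 0.2047 m³/s
Q = Σ q = 2.024 m³/s

2.02 m³/s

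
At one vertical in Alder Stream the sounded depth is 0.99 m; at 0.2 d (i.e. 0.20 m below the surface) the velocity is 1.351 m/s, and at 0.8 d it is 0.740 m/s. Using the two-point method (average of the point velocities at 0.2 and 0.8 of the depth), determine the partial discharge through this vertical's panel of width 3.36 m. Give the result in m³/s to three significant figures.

v̄ = (1.351 + 0.740) / 2 = 1.046 m/s
q = v̄ × d × w = 1.046 × 0.99 × 3.36 = 3.478 m³/s

3.48 m³/s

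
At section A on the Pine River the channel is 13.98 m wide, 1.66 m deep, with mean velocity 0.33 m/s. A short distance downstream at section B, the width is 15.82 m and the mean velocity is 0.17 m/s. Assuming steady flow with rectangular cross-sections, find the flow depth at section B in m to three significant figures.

2.85 m

Q = A₁V₁ = (13.98×1.66) × 0.33 = 7.658 m³/s
d₂ = Q/(b₂ V₂) = 7.658/(15.82×0.17) = 2.848 m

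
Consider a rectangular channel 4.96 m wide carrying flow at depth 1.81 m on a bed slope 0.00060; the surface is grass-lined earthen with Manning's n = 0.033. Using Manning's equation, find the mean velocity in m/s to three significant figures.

A = b·y = 4.96 × 1.81 = 8.978 m²
P = b + 2y = 4.96 + 2×1.81 = 8.580 m
R = A/P = 8.978/8.580 = 1.046 m
Q = (1/n)·A·R^(2/3)·S^(1/2) = (1/0.033) × 8.978 × 1.046^(2/3) × 0.00060^(1/2) = 6.868 m³/s
V = Q/A = 6.868/8.978 = 0.7650 m/s

0.765 m/s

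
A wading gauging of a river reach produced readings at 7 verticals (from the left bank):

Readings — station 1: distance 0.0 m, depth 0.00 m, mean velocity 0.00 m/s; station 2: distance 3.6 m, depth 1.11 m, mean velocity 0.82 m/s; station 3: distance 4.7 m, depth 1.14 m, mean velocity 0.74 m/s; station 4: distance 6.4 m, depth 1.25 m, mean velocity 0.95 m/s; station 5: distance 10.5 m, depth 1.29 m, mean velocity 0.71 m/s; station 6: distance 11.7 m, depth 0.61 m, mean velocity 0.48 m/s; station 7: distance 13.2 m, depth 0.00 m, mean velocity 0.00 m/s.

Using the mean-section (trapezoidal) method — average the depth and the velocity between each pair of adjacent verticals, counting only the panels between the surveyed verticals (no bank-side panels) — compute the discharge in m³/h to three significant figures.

Panel 1-2: Δb = 3.6 m, d̄ = (0.00+1.11)/2 = 0.555, v̄ = (0.00+0.82)/2 = 0.41 → q = 3.6×0.555×0.41 = 0.8192 m³/s
Panel 2-3: Δb = 1.1 m, d̄ = (1.11+1.14)/2 = 1.125, v̄ = (0.82+0.74)/2 = 0.78 → q = 1.1×1.125×0.78 = 0.9653 m³/s
Panel 3-4: Δb = 1.7 m, d̄ = (1.14+1.25)/2 = 1.195, v̄ = (0.74+0.95)/2 = 0.845 → q = 1.7×1.195×0.845 = 1.717 m³/s
Panel 4-5: Δb = 4.1 m, d̄ = (1.25+1.29)/2 = 1.27, v̄ = (0.95+0.71)/2 = 0.83 → q = 4.1×1.27×0.83 = 4.322 m³/s
Panel 5-6: Δb = 1.2 m, d̄ = (1.29+0.61)/2 = 0.95, v̄ = (0.71+0.48)/2 = 0.595 → q = 1.2×0.95×0.595 = 0.6783 m³/s
Panel 6-7: Δb = 1.5 m, d̄ = (0.61+0.00)/2 = 0.305, v̄ = (0.48+0.00)/2 = 0.24 → q = 1.5×0.305×0.24 = 0.1098 m³/s
Q = Σ q = 8.611 m³/s
= 8.611 × 3600 = 31000 m³/h

31000 m³/h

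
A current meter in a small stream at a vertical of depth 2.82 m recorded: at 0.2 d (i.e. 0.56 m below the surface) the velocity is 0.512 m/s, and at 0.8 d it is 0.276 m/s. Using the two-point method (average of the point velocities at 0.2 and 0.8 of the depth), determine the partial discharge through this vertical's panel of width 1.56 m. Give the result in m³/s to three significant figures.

1.73 m³/s

v̄ = (0.512 + 0.276) / 2 = 0.3940 m/s
q = v̄ × d × w = 0.3940 × 2.82 × 1.56 = 1.733 m³/s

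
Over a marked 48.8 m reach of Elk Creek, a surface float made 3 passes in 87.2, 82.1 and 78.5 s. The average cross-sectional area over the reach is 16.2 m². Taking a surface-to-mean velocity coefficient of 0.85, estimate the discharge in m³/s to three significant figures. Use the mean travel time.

t̄ = (87.2 + 82.1 + 78.5) / 3 = 82.6 s
v_surface = L / t̄ = 48.8 / 82.6 = 0.5908 m/s
v_mean = 0.85 × 0.5908 = 0.5022 m/s
Q = A × v_mean = 16.2 × 0.5022 = 8.135 m³/s

8.14 m³/s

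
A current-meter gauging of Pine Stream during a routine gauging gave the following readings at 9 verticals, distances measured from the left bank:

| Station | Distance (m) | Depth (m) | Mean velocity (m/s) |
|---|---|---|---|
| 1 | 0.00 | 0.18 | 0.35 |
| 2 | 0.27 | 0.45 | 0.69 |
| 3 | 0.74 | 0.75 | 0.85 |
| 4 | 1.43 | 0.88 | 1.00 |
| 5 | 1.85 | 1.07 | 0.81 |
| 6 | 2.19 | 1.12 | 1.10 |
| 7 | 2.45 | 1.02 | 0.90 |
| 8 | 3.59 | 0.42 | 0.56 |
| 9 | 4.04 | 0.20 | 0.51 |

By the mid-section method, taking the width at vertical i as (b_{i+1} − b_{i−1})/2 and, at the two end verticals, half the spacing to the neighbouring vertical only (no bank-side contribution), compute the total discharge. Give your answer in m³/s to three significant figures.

2.53 m³/s

w_1 = (0.27 − 0.00)/2 = 0.135 m; q_1 = 0.35 × 0.18 × 0.135 = 0.008505 m³/s
w_2 = (0.74 − 0.00)/2 = 0.37 m; q_2 = 0.69 × 0.45 × 0.37 = 0.1149 m³/s
w_3 = (1.43 − 0.27)/2 = 0.58 m; q_3 = 0.85 × 0.75 × 0.58 = 0.3698 m³/s
w_4 = (1.85 − 0.74)/2 = 0.555 m; q_4 = 1.00 × 0.88 × 0.555 = 0.4884 m³/s
w_5 = (2.19 − 1.43)/2 = 0.38 m; q_5 = 0.81 × 1.07 × 0.38 = 0.3293 m³/s
w_6 = (2.45 − 1.85)/2 = 0.3 m; q_6 = 1.10 × 1.12 × 0.3 = 0.3696 m³/s
w_7 = (3.59 − 2.19)/2 = 0.7 m; q_7 = 0.90 × 1.02 × 0.7 = 0.6426 m³/s
w_8 = (4.04 − 2.45)/2 = 0.795 m; q_8 = 0.56 × 0.42 × 0.795 = 0.1870 m³/s
w_9 = (4.04 − 3.59)/2 = 0.225 m; q_9 = 0.51 × 0.20 × 0.225 = 0.02295 m³/s
Q = Σ qᵢ = 2.533 m³/s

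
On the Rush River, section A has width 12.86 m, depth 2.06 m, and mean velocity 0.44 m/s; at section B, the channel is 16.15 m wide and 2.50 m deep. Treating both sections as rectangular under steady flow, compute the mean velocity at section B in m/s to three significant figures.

0.289 m/s

Q = A₁V₁ = (12.86×2.06) × 0.44 = 11.66 m³/s
A₂ = 16.15 × 2.50 = 40.38 m²
V₂ = Q/A₂ = 11.66/40.38 = 0.2887 m/s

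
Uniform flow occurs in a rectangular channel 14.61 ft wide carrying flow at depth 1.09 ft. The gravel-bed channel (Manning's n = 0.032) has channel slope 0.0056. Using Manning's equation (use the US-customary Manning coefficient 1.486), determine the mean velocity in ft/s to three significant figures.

3.35 ft/s

A = b·y = 14.61 × 1.09 = 15.92 ft²
P = b + 2y = 14.61 + 2×1.09 = 16.79 ft
R = A/P = 15.92/16.79 = 0.9485 ft
Q = (1.486/n)·A·R^(2/3)·S^(1/2) = (1.486/0.032) × 15.92 × 0.9485^(2/3) × 0.0056^(1/2) = 53.42 ft³/s
V = Q/A = 53.42/15.92 = 3.355 ft/s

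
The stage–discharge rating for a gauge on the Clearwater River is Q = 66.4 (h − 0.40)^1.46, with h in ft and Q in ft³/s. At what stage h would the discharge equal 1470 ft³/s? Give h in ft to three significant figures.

8.74 ft

h − h₀ = (Q/C)^(1/b) = (1470/66.4)^(1/1.46) = 8.343 ft
h = 0.40 + 8.343 = 8.743 ft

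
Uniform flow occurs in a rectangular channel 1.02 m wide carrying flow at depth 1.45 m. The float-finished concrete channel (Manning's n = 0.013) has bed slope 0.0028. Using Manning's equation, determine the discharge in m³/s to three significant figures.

3.14 m³/s

A = b·y = 1.02 × 1.45 = 1.479 m²
P = b + 2y = 1.02 + 2×1.45 = 3.920 m
R = A/P = 1.479/3.920 = 0.3773 m
Q = (1/n)·A·R^(2/3)·S^(1/2) = (1/0.013) × 1.479 × 0.3773^(2/3) × 0.0028^(1/2) = 3.143 m³/s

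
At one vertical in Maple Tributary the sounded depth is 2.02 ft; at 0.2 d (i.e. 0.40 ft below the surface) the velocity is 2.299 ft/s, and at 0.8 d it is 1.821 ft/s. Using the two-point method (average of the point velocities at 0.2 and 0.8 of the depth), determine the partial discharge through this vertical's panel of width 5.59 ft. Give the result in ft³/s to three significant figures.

23.3 ft³/s

v̄ = (2.299 + 1.821) / 2 = 2.060 ft/s
q = v̄ × d × w = 2.060 × 2.02 × 5.59 = 23.26 ft³/s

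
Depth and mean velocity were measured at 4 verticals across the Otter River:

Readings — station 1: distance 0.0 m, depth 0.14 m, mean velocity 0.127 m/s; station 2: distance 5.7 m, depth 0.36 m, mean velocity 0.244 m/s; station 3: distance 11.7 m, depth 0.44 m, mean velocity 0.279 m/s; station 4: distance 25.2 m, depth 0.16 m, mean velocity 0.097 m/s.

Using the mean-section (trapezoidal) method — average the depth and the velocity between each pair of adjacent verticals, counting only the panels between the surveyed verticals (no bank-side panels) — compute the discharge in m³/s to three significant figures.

1.65 m³/s

Panel 1-2: Δb = 5.7 m, d̄ = (0.14+0.36)/2 = 0.25, v̄ = (0.127+0.244)/2 = 0.1855 → q = 5.7×0.25×0.1855 = 0.2643 m³/s
Panel 2-3: Δb = 6 m, d̄ = (0.36+0.44)/2 = 0.4, v̄ = (0.244+0.279)/2 = 0.2615 → q = 6×0.4×0.2615 = 0.6276 m³/s
Panel 3-4: Δb = 13.5 m, d̄ = (0.44+0.16)/2 = 0.3, v̄ = (0.279+0.097)/2 = 0.188 → q = 13.5×0.3×0.188 = 0.7614 m³/s
Q = Σ q = 1.653 m³/s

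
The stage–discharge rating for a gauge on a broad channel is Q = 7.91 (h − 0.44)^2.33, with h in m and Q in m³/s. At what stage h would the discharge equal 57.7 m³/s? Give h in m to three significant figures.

h − h₀ = (Q/C)^(1/b) = (57.7/7.91)^(1/2.33) = 2.346 m
h = 0.44 + 2.346 = 2.786 m

2.79 m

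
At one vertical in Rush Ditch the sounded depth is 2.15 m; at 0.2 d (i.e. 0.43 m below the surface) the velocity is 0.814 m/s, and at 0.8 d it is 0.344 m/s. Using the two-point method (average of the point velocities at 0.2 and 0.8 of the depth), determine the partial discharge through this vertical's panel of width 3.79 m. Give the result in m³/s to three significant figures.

4.72 m³/s

v̄ = (0.814 + 0.344) / 2 = 0.5790 m/s
q = v̄ × d × w = 0.5790 × 2.15 × 3.79 = 4.718 m³/s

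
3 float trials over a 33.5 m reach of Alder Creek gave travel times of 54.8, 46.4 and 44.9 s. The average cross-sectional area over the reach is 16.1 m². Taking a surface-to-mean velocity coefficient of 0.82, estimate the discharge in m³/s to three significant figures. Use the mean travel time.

t̄ = (54.8 + 46.4 + 44.9) / 3 = 48.7 s
v_surface = L / t̄ = 33.5 / 48.7 = 0.6879 m/s
v_mean = 0.82 × 0.6879 = 0.5641 m/s
Q = A × v_mean = 16.1 × 0.5641 = 9.081 m³/s

9.08 m³/s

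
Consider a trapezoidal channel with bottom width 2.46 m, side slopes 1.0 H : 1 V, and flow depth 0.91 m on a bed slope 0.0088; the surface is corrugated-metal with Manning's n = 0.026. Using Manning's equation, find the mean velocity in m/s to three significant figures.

A = (b + z·y)·y = (2.46 + 1.0×0.91)×0.91 = 3.067 m²
P = b + 2y√(1+z²) = 2.46 + 2×0.91×√(1+1.0²) = 5.034 m
R = A/P = 3.067/5.034 = 0.6092 m
Q = (1/n)·A·R^(2/3)·S^(1/2) = (1/0.026) × 3.067 × 0.6092^(2/3) × 0.0088^(1/2) = 7.952 m³/s
V = Q/A = 7.952/3.067 = 2.593 m/s

2.59 m/s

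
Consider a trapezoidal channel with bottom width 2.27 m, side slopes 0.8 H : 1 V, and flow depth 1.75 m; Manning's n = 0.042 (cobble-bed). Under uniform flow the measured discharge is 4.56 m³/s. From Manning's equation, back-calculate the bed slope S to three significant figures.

A = (b + z·y)·y = (2.27 + 0.8×1.75)×1.75 = 6.423 m²
P = b + 2y√(1+z²) = 2.27 + 2×1.75×√(1+0.8²) = 6.752 m
R = A/P = 6.423/6.752 = 0.9512 m
S = (Q·n / (1·A·R^(2/3)))² = (4.56×0.042 / (1×6.423×0.9672))² = 0.0009506

0.000951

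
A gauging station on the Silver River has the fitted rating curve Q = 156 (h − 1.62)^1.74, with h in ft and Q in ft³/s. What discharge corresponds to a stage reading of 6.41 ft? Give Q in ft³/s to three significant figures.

Q = 156 × (6.41 − 1.62)^1.74 = 156 × 4.79^1.74 = 2382 ft³/s

2380 ft³/s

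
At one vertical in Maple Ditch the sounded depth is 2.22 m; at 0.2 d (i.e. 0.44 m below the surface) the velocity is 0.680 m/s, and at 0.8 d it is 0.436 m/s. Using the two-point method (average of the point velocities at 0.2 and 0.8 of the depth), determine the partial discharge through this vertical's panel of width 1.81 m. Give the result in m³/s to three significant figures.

2.24 m³/s

v̄ = (0.680 + 0.436) / 2 = 0.5580 m/s
q = v̄ × d × w = 0.5580 × 2.22 × 1.81 = 2.242 m³/s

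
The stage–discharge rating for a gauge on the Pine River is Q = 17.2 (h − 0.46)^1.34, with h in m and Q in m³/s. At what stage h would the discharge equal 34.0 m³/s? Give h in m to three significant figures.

h − h₀ = (Q/C)^(1/b) = (34.0/17.2)^(1/1.34) = 1.663 m
h = 0.46 + 1.663 = 2.123 m

2.12 m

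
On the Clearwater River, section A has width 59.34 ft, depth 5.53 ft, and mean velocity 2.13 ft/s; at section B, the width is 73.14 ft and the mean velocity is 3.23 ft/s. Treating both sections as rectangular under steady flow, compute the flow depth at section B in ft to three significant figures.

Q = A₁V₁ = (59.34×5.53) × 2.13 = 699.0 ft³/s
d₂ = Q/(b₂ V₂) = 699.0/(73.14×3.23) = 2.959 ft

2.96 ft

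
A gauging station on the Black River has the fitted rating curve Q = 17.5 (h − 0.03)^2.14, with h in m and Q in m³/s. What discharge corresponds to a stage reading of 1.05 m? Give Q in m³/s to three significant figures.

Q = 17.5 × (1.05 − 0.03)^2.14 = 17.5 × 1.02^2.14 = 18.26 m³/s

18.3 m³/s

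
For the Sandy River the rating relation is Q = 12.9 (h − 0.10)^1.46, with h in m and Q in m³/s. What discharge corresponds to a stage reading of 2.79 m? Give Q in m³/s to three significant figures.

Q = 12.9 × (2.79 − 0.10)^1.46 = 12.9 × 2.69^1.46 = 54.71 m³/s

54.7 m³/s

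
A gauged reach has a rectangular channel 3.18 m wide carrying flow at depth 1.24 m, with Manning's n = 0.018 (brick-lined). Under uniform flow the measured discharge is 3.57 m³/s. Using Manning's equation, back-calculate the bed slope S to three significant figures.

0.000430

A = b·y = 3.18 × 1.24 = 3.943 m²
P = b + 2y = 3.18 + 2×1.24 = 5.660 m
R = A/P = 3.943/5.660 = 0.6967 m
S = (Q·n / (1·A·R^(2/3)))² = (3.57×0.018 / (1×3.943×0.7859))² = 0.0004300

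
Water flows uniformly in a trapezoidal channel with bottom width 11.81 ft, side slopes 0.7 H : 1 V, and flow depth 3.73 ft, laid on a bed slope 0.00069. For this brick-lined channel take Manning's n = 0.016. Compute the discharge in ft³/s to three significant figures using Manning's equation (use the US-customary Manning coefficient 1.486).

A = (b + z·y)·y = (11.81 + 0.7×3.73)×3.73 = 53.79 ft²
P = b + 2y√(1+z²) = 11.81 + 2×3.73×√(1+0.7²) = 20.92 ft
R = A/P = 53.79/20.92 = 2.572 ft
Q = (1.486/n)·A·R^(2/3)·S^(1/2) = (1.486/0.016) × 53.79 × 2.572^(2/3) × 0.00069^(1/2) = 246.3 ft³/s

246 ft³/s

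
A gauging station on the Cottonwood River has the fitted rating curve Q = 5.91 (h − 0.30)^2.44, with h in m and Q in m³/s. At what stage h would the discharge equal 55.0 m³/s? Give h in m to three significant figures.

2.79 m

h − h₀ = (Q/C)^(1/b) = (55.0/5.91)^(1/2.44) = 2.495 m
h = 0.30 + 2.495 = 2.795 m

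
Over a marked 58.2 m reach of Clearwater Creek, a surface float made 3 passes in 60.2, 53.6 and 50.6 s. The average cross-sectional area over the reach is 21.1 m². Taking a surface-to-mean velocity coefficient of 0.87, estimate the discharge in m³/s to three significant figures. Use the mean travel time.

19.5 m³/s

t̄ = (60.2 + 53.6 + 50.6) / 3 = 54.8 s
v_surface = L / t̄ = 58.2 / 54.8 = 1.062 m/s
v_mean = 0.87 × 1.062 = 0.9240 m/s
Q = A × v_mean = 21.1 × 0.9240 = 19.50 m³/s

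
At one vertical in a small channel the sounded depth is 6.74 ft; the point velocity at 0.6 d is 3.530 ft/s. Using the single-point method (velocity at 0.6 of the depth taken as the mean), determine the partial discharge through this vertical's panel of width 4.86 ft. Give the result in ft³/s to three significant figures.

116 ft³/s

v̄ = v₀.₆ = 3.530 ft/s
q = v̄ × d × w = 3.530 × 6.74 × 4.86 = 115.6 ft³/s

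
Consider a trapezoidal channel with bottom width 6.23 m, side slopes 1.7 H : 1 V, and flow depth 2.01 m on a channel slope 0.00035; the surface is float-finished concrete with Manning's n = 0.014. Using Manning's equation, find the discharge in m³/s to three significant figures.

A = (b + z·y)·y = (6.23 + 1.7×2.01)×2.01 = 19.39 m²
P = b + 2y√(1+z²) = 6.23 + 2×2.01×√(1+1.7²) = 14.16 m
R = A/P = 19.39/14.16 = 1.370 m
Q = (1/n)·A·R^(2/3)·S^(1/2) = (1/0.014) × 19.39 × 1.370^(2/3) × 0.00035^(1/2) = 31.95 m³/s

32.0 m³/s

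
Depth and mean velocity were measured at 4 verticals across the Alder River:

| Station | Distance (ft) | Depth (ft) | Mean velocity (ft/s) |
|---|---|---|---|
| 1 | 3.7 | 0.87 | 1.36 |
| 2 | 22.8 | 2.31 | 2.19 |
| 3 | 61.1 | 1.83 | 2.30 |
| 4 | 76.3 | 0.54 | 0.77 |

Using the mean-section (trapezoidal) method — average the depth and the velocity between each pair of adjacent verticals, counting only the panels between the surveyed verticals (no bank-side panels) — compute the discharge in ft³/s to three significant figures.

Panel 1-2: Δb = 19.1 ft, d̄ = (0.87+2.31)/2 = 1.59, v̄ = (1.36+2.19)/2 = 1.775 → q = 19.1×1.59×1.775 = 53.90 ft³/s
Panel 2-3: Δb = 38.3 ft, d̄ = (2.31+1.83)/2 = 2.07, v̄ = (2.19+2.30)/2 = 2.245 → q = 38.3×2.07×2.245 = 178.0 ft³/s
Panel 3-4: Δb = 15.2 ft, d̄ = (1.83+0.54)/2 = 1.185, v̄ = (2.30+0.77)/2 = 1.535 → q = 15.2×1.185×1.535 = 27.65 ft³/s
Q = Σ q = 259.5 ft³/s

260 ft³/s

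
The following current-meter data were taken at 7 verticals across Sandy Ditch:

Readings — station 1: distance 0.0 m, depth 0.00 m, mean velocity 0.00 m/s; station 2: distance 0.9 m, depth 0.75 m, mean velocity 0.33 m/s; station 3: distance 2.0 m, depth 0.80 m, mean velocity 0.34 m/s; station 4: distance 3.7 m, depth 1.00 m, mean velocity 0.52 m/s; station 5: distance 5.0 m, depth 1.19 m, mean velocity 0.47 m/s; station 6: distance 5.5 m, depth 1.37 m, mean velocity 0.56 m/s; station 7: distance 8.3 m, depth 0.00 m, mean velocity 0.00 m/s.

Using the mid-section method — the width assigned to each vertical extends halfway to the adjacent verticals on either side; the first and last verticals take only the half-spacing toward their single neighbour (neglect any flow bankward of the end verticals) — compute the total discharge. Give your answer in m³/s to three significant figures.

w_2 = (2.0 − 0.0)/2 = 1 m; q_2 = 0.33 × 0.75 × 1 = 0.2475 m³/s
w_3 = (3.7 − 0.9)/2 = 1.4 m; q_3 = 0.34 × 0.80 × 1.4 = 0.3808 m³/s
w_4 = (5.0 − 2.0)/2 = 1.5 m; q_4 = 0.52 × 1.00 × 1.5 = 0.7800 m³/s
w_5 = (5.5 − 3.7)/2 = 0.9 m; q_5 = 0.47 × 1.19 × 0.9 = 0.5034 m³/s
w_6 = (8.3 − 5.0)/2 = 1.65 m; q_6 = 0.56 × 1.37 × 1.65 = 1.266 m³/s
Stations 1, 7 contribute zero (depth or velocity is 0).
Q = Σ qᵢ = 3.178 m³/s

3.18 m³/s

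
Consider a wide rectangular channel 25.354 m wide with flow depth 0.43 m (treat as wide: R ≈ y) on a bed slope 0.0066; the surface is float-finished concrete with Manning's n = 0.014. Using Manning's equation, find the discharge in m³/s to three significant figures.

A = b·y = 25.354 × 0.43 = 10.90 m²
Wide channel: R ≈ y = 0.43 m
Q = (1/n)·A·R^(2/3)·S^(1/2) = (1/0.014) × 10.90 × 0.4300^(2/3) × 0.0066^(1/2) = 36.04 m³/s

36.0 m³/s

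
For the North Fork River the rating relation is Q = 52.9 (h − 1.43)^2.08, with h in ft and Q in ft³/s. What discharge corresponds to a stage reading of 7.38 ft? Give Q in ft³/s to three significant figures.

2160 ft³/s

Q = 52.9 × (7.38 − 1.43)^2.08 = 52.9 × 5.95^2.08 = 2160 ft³/s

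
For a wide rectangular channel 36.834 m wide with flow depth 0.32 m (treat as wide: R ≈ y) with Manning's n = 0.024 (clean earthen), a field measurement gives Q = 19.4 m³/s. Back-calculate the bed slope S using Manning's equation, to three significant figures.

A = b·y = 36.834 × 0.32 = 11.79 m²
Wide channel: R ≈ y = 0.32 m
S = (Q·n / (1·A·R^(2/3)))² = (19.4×0.024 / (1×11.79×0.4678))² = 0.007129

0.00713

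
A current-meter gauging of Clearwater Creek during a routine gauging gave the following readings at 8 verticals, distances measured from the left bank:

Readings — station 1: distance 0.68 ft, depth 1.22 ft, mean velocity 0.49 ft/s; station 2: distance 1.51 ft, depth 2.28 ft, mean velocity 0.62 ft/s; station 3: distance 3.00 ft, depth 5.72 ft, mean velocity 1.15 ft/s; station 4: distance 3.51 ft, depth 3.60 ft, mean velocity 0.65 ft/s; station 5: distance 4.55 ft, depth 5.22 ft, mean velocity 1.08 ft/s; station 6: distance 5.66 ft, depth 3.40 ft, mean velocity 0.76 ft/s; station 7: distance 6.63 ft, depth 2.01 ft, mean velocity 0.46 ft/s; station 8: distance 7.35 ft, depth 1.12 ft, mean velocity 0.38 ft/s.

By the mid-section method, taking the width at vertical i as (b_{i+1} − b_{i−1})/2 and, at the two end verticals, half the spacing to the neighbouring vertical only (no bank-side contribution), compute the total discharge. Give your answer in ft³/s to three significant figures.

20.0 ft³/s

w_1 = (1.51 − 0.68)/2 = 0.415 ft; q_1 = 0.49 × 1.22 × 0.415 = 0.2481 ft³/s
w_2 = (3.00 − 0.68)/2 = 1.16 ft; q_2 = 0.62 × 2.28 × 1.16 = 1.640 ft³/s
w_3 = (3.51 − 1.51)/2 = 1 ft; q_3 = 1.15 × 5.72 × 1 = 6.578 ft³/s
w_4 = (4.55 − 3.00)/2 = 0.775 ft; q_4 = 0.65 × 3.60 × 0.775 = 1.814 ft³/s
w_5 = (5.66 − 3.51)/2 = 1.075 ft; q_5 = 1.08 × 5.22 × 1.075 = 6.060 ft³/s
w_6 = (6.63 − 4.55)/2 = 1.04 ft; q_6 = 0.76 × 3.40 × 1.04 = 2.687 ft³/s
w_7 = (7.35 − 5.66)/2 = 0.845 ft; q_7 = 0.46 × 2.01 × 0.845 = 0.7813 ft³/s
w_8 = (7.35 − 6.63)/2 = 0.36 ft; q_8 = 0.38 × 1.12 × 0.36 = 0.1532 ft³/s
Q = Σ qᵢ = 19.96 ft³/s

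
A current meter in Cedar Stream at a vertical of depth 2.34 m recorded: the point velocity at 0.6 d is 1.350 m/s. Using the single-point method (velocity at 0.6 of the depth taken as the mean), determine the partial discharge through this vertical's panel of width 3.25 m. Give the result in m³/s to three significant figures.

10.3 m³/s

v̄ = v₀.₆ = 1.350 m/s
q = v̄ × d × w = 1.350 × 2.34 × 3.25 = 10.27 m³/s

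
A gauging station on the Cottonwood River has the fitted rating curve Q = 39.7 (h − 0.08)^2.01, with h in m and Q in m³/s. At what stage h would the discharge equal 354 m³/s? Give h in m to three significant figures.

3.05 m

h − h₀ = (Q/C)^(1/b) = (354/39.7)^(1/2.01) = 2.970 m
h = 0.08 + 2.970 = 3.050 m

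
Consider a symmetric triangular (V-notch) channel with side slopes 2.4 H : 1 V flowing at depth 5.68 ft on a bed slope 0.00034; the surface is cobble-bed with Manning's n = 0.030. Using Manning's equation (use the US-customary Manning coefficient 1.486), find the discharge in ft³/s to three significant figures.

A = z·y² = 2.4×5.68² = 77.43 ft²
P = 2y√(1+z²) = 2×5.68×√(1+2.4²) = 29.54 ft
R = A/P = 77.43/29.54 = 2.622 ft
Q = (1.486/n)·A·R^(2/3)·S^(1/2) = (1.486/0.030) × 77.43 × 2.622^(2/3) × 0.00034^(1/2) = 134.5 ft³/s

134 ft³/s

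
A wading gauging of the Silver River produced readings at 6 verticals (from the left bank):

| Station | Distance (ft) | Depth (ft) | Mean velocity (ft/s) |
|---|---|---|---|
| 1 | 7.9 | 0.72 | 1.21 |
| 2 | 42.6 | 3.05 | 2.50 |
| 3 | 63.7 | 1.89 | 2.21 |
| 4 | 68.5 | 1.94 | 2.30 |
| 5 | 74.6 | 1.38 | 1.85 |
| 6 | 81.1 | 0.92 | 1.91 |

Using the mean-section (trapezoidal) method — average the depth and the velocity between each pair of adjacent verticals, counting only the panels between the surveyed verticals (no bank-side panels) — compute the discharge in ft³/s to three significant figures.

Panel 1-2: Δb = 34.7 ft, d̄ = (0.72+3.05)/2 = 1.885, v̄ = (1.21+2.50)/2 = 1.855 → q = 34.7×1.885×1.855 = 121.3 ft³/s
Panel 2-3: Δb = 21.1 ft, d̄ = (3.05+1.89)/2 = 2.47, v̄ = (2.50+2.21)/2 = 2.355 → q = 21.1×2.47×2.355 = 122.7 ft³/s
Panel 3-4: Δb = 4.8 ft, d̄ = (1.89+1.94)/2 = 1.915, v̄ = (2.21+2.30)/2 = 2.255 → q = 4.8×1.915×2.255 = 20.73 ft³/s
Panel 4-5: Δb = 6.1 ft, d̄ = (1.94+1.38)/2 = 1.66, v̄ = (2.30+1.85)/2 = 2.075 → q = 6.1×1.66×2.075 = 21.01 ft³/s
Panel 5-6: Δb = 6.5 ft, d̄ = (1.38+0.92)/2 = 1.15, v̄ = (1.85+1.91)/2 = 1.88 → q = 6.5×1.15×1.88 = 14.05 ft³/s
Q = Σ q = 299.9 ft³/s

300 ft³/s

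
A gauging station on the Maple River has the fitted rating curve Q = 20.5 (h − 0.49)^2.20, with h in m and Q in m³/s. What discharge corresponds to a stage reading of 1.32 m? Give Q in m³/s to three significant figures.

Q = 20.5 × (1.32 − 0.49)^2.20 = 20.5 × 0.83^2.20 = 13.61 m³/s

13.6 m³/s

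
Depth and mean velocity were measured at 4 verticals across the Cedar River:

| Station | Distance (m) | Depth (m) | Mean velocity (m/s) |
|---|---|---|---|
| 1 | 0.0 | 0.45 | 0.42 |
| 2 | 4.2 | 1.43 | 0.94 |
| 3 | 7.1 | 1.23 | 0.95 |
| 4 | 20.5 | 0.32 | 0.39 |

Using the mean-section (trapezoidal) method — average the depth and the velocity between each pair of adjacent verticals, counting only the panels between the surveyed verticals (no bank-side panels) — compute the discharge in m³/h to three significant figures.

Panel 1-2: Δb = 4.2 m, d̄ = (0.45+1.43)/2 = 0.94, v̄ = (0.42+0.94)/2 = 0.68 → q = 4.2×0.94×0.68 = 2.685 m³/s
Panel 2-3: Δb = 2.9 m, d̄ = (1.43+1.23)/2 = 1.33, v̄ = (0.94+0.95)/2 = 0.945 → q = 2.9×1.33×0.945 = 3.645 m³/s
Panel 3-4: Δb = 13.4 m, d̄ = (1.23+0.32)/2 = 0.775, v̄ = (0.95+0.39)/2 = 0.67 → q = 13.4×0.775×0.67 = 6.958 m³/s
Q = Σ q = 13.29 m³/s
= 13.29 × 3600 = 47830 m³/h

47800 m³/h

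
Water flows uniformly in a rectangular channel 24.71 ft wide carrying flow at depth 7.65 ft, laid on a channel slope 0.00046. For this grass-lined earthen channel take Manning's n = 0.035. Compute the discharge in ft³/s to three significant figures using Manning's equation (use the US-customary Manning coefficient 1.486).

A = b·y = 24.71 × 7.65 = 189.0 ft²
P = b + 2y = 24.71 + 2×7.65 = 40.01 ft
R = A/P = 189.0/40.01 = 4.725 ft
Q = (1.486/n)·A·R^(2/3)·S^(1/2) = (1.486/0.035) × 189.0 × 4.725^(2/3) × 0.00046^(1/2) = 484.7 ft³/s

485 ft³/s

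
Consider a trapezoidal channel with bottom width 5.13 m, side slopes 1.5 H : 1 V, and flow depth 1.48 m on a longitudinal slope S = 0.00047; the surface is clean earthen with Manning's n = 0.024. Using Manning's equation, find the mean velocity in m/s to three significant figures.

0.927 m/s

A = (b + z·y)·y = (5.13 + 1.5×1.48)×1.48 = 10.88 m²
P = b + 2y√(1+z²) = 5.13 + 2×1.48×√(1+1.5²) = 10.47 m
R = A/P = 10.88/10.47 = 1.039 m
Q = (1/n)·A·R^(2/3)·S^(1/2) = (1/0.024) × 10.88 × 1.039^(2/3) × 0.00047^(1/2) = 10.08 m³/s
V = Q/A = 10.08/10.88 = 0.9269 m/s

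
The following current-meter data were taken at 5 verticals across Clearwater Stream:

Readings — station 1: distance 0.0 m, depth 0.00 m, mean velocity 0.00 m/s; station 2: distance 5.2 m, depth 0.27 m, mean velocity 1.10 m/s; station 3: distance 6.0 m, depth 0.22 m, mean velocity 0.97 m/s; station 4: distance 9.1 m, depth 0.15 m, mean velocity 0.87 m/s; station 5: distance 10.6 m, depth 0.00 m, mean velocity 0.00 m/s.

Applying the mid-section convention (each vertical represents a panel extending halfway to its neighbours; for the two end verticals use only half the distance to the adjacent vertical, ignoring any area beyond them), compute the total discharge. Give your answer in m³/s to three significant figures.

w_2 = (6.0 − 0.0)/2 = 3 m; q_2 = 1.10 × 0.27 × 3 = 0.8910 m³/s
w_3 = (9.1 − 5.2)/2 = 1.95 m; q_3 = 0.97 × 0.22 × 1.95 = 0.4161 m³/s
w_4 = (10.6 − 6.0)/2 = 2.3 m; q_4 = 0.87 × 0.15 × 2.3 = 0.3002 m³/s
Stations 1, 5 contribute zero (depth or velocity is 0).
Q = Σ qᵢ = 1.607 m³/s

1.61 m³/s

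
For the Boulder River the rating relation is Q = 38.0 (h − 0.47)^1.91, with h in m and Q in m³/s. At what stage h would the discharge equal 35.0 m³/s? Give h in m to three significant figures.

h − h₀ = (Q/C)^(1/b) = (35.0/38.0)^(1/1.91) = 0.9579 m
h = 0.47 + 0.9579 = 1.428 m

1.43 m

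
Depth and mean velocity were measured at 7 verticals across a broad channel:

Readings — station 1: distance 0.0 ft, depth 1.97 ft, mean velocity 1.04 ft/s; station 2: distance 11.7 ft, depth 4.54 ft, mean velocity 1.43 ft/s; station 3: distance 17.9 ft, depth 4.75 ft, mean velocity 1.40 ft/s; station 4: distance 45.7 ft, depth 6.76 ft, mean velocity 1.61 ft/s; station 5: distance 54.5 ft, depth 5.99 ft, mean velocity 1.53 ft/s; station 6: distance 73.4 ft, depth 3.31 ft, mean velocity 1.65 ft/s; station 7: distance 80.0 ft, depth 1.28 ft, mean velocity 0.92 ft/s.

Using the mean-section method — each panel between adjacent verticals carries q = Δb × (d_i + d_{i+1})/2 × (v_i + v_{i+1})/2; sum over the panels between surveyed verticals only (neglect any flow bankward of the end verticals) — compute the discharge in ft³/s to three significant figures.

Panel 1-2: Δb = 11.7 ft, d̄ = (1.97+4.54)/2 = 3.255, v̄ = (1.04+1.43)/2 = 1.235 → q = 11.7×3.255×1.235 = 47.03 ft³/s
Panel 2-3: Δb = 6.2 ft, d̄ = (4.54+4.75)/2 = 4.645, v̄ = (1.43+1.40)/2 = 1.415 → q = 6.2×4.645×1.415 = 40.75 ft³/s
Panel 3-4: Δb = 27.8 ft, d̄ = (4.75+6.76)/2 = 5.755, v̄ = (1.40+1.61)/2 = 1.505 → q = 27.8×5.755×1.505 = 240.8 ft³/s
Panel 4-5: Δb = 8.8 ft, d̄ = (6.76+5.99)/2 = 6.375, v̄ = (1.61+1.53)/2 = 1.57 → q = 8.8×6.375×1.57 = 88.08 ft³/s
Panel 5-6: Δb = 18.9 ft, d̄ = (5.99+3.31)/2 = 4.65, v̄ = (1.53+1.65)/2 = 1.59 → q = 18.9×4.65×1.59 = 139.7 ft³/s
Panel 6-7: Δb = 6.6 ft, d̄ = (3.31+1.28)/2 = 2.295, v̄ = (1.65+0.92)/2 = 1.285 → q = 6.6×2.295×1.285 = 19.46 ft³/s
Q = Σ q = 575.8 ft³/s

576 ft³/s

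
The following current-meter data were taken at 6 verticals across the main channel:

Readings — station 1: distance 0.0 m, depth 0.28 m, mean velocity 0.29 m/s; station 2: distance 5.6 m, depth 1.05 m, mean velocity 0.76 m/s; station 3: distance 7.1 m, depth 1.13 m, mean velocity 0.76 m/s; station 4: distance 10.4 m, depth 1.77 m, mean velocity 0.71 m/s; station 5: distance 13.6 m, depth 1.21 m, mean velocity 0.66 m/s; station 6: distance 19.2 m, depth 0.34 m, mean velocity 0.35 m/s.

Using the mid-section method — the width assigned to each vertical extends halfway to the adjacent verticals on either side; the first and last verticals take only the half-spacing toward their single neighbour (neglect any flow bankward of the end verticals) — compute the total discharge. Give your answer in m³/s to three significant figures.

w_1 = (5.6 − 0.0)/2 = 2.8 m; q_1 = 0.29 × 0.28 × 2.8 = 0.2274 m³/s
w_2 = (7.1 − 0.0)/2 = 3.55 m; q_2 = 0.76 × 1.05 × 3.55 = 2.833 m³/s
w_3 = (10.4 − 5.6)/2 = 2.4 m; q_3 = 0.76 × 1.13 × 2.4 = 2.061 m³/s
w_4 = (13.6 − 7.1)/2 = 3.25 m; q_4 = 0.71 × 1.77 × 3.25 = 4.084 m³/s
w_5 = (19.2 − 10.4)/2 = 4.4 m; q_5 = 0.66 × 1.21 × 4.4 = 3.514 m³/s
w_6 = (19.2 − 13.6)/2 = 2.8 m; q_6 = 0.35 × 0.34 × 2.8 = 0.3332 m³/s
Q = Σ qᵢ = 13.05 m³/s

13.1 m³/s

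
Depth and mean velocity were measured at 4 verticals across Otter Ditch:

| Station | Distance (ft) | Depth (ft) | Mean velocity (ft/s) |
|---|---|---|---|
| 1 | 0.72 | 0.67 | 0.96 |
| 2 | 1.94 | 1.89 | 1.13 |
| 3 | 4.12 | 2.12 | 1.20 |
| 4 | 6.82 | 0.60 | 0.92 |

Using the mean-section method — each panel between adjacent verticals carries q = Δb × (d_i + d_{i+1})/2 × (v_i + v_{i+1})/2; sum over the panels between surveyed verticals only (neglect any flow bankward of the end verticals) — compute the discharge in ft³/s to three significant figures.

10.6 ft³/s

Panel 1-2: Δb = 1.22 ft, d̄ = (0.67+1.89)/2 = 1.28, v̄ = (0.96+1.13)/2 = 1.045 → q = 1.22×1.28×1.045 = 1.632 ft³/s
Panel 2-3: Δb = 2.18 ft, d̄ = (1.89+2.12)/2 = 2.005, v̄ = (1.13+1.20)/2 = 1.165 → q = 2.18×2.005×1.165 = 5.092 ft³/s
Panel 3-4: Δb = 2.7 ft, d̄ = (2.12+0.60)/2 = 1.36, v̄ = (1.20+0.92)/2 = 1.06 → q = 2.7×1.36×1.06 = 3.892 ft³/s
Q = Σ q = 10.62 ft³/s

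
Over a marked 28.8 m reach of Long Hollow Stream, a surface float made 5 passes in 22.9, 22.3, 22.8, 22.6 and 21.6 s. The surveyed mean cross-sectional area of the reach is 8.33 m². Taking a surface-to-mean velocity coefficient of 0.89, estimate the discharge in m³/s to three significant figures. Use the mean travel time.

t̄ = (22.9 + 22.3 + 22.8 + 22.6 + 21.6) / 5 = 22.44 s
v_surface = L / t̄ = 28.8 / 22.44 = 1.283 m/s
v_mean = 0.89 × 1.283 = 1.142 m/s
Q = A × v_mean = 8.33 × 1.142 = 9.515 m³/s

9.51 m³/s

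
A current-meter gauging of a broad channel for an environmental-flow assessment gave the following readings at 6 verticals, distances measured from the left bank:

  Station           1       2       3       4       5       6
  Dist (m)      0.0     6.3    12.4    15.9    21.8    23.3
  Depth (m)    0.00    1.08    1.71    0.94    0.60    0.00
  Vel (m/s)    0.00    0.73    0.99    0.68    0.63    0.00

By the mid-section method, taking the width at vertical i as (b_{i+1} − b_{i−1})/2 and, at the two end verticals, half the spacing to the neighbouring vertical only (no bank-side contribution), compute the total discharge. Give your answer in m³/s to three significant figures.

17.4 m³/s

w_2 = (12.4 − 0.0)/2 = 6.2 m; q_2 = 0.73 × 1.08 × 6.2 = 4.888 m³/s
w_3 = (15.9 − 6.3)/2 = 4.8 m; q_3 = 0.99 × 1.71 × 4.8 = 8.126 m³/s
w_4 = (21.8 − 12.4)/2 = 4.7 m; q_4 = 0.68 × 0.94 × 4.7 = 3.004 m³/s
w_5 = (23.3 − 15.9)/2 = 3.7 m; q_5 = 0.63 × 0.60 × 3.7 = 1.399 m³/s
Stations 1, 6 contribute zero (depth or velocity is 0).
Q = Σ qᵢ = 17.42 m³/s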